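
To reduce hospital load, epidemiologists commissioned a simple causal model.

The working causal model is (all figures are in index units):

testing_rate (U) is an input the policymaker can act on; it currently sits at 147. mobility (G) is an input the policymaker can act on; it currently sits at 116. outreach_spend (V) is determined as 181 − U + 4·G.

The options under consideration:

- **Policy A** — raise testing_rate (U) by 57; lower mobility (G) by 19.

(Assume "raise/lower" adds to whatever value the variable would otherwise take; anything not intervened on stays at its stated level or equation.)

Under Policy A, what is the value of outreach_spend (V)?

Policy A (U + 57, G − 19):
  U = 147 + 57 = 204
  G = 116 − 19 = 97
  V = 181 − 204 + 4·97 = 365

365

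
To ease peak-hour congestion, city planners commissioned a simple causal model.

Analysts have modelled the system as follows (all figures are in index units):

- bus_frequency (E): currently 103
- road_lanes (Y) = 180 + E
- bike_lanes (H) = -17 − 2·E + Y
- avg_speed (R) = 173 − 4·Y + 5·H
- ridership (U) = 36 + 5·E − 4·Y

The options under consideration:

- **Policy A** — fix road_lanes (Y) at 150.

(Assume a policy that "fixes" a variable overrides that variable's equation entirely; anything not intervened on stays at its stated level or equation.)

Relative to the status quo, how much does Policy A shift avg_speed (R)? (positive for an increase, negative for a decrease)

-133

Baseline:
  E = 103
  Y = 180 + 103 = 283
  H = -17 − 2·103 + 283 = 60
  R = 173 − 4·283 + 5·60 = -659
Policy A (Y := 150):
  E = 103
  Y = 150
  H = -17 − 2·103 + 150 = -73
  R = 173 − 4·150 + 5·(-73) = -792
Change in R: -792 − (-659) = -133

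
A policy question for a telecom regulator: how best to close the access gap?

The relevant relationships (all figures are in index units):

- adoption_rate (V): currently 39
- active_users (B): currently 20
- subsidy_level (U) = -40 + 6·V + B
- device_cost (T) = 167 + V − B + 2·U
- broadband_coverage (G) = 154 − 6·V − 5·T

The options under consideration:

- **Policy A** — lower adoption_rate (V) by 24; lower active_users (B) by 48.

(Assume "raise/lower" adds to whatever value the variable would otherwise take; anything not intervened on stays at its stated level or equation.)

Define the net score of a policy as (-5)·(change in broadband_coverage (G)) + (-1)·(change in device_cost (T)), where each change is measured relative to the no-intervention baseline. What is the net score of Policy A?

Baseline:
  V = 39
  B = 20
  U = -40 + 6·39 + 20 = 214
  T = 167 + 39 − 20 + 2·214 = 614
  G = 154 − 6·39 − 5·614 = -3150
Policy A (V − 24, B − 48):
  V = 39 − 24 = 15
  B = 20 − 48 = -28
  U = -40 + 6·15 + (-28) = 22
  T = 167 + 15 − (-28) + 2·22 = 254
  G = 154 − 6·15 − 5·254 = -1206
ΔG = -1206 − (-3150) = 1944; ΔT = 254 − 614 = -360
Score = (-5)·1944 + (-1)·(-360) = -9360

-9360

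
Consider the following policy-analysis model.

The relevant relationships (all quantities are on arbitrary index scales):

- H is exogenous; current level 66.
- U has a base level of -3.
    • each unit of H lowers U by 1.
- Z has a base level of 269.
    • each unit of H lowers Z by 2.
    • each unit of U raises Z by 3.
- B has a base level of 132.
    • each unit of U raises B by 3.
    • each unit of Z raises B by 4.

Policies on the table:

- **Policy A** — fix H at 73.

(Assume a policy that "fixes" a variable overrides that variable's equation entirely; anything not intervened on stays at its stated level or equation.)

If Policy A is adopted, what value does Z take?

-105

Policy A (H := 73):
  H = 73
  U = -3 − 73 = -76
  Z = 269 − 2·73 + 3·(-76) = -105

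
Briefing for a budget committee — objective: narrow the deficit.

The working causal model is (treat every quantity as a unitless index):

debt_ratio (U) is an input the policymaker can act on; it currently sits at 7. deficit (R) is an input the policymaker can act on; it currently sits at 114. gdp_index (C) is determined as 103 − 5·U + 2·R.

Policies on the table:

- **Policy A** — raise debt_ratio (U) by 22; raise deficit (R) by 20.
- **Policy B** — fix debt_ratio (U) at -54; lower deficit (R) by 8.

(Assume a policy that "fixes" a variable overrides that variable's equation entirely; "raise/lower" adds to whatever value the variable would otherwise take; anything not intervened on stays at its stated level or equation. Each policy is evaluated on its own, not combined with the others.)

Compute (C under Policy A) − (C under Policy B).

-359

Policy A (U + 22, R + 20):
  U = 7 + 22 = 29
  R = 114 + 20 = 134
  C = 103 − 5·29 + 2·134 = 226
Policy B (U := -54, R − 8):
  U = -54
  R = 114 − 8 = 106
  C = 103 − 5·(-54) + 2·106 = 585
C: 226 − 585 = -359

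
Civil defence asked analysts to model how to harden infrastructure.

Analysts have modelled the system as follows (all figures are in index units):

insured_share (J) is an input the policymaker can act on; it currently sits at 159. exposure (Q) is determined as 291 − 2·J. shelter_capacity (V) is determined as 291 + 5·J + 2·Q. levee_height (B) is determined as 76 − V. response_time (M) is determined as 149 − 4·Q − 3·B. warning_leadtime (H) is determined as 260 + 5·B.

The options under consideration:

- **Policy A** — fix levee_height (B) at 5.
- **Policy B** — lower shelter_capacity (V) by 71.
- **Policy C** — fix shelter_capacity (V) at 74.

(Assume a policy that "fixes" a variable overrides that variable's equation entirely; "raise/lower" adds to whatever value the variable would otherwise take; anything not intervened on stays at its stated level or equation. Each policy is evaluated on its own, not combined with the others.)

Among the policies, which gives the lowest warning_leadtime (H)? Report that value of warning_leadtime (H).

-4165

Policy A (B := 5):
  J = 159
  Q = 291 − 2·159 = -27
  V = 291 + 5·159 + 2·(-27) = 1032
  B = 5
  H = 260 + 5·5 = 285
Policy B (V − 71):
  J = 159
  Q = 291 − 2·159 = -27
  V = 291 + 5·159 + 2·(-27) (−71 from intervention) = 961
  B = 76 − 961 = -885
  H = 260 + 5·(-885) = -4165
Policy C (V := 74):
  J = 159
  Q = 291 − 2·159 = -27
  V = 74
  B = 76 − 74 = 2
  H = 260 + 5·2 = 270
Comparing — Policy A: H=285, Policy B: H=-4165, Policy C: H=270. Lowest is -4165 (Policy B).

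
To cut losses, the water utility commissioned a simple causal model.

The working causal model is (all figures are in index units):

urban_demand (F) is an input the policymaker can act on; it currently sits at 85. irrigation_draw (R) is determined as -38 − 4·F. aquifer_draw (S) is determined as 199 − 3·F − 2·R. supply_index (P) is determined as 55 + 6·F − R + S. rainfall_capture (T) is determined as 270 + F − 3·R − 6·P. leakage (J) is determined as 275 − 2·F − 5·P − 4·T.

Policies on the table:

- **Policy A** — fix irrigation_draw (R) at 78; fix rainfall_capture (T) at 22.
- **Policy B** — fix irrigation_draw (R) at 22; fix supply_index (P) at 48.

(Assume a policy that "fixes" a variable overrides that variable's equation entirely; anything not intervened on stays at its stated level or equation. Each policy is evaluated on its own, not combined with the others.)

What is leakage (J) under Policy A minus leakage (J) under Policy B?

-1219

Policy A (R := 78, T := 22):
  F = 85
  R = 78
  S = 199 − 3·85 − 2·78 = -212
  P = 55 + 6·85 − 78 + (-212) = 275
  T = 22
  J = 275 − 2·85 − 5·275 − 4·22 = -1358
Policy B (R := 22, P := 48):
  F = 85
  R = 22
  S = 199 − 3·85 − 2·22 = -100
  P = 48
  T = 270 + 85 − 3·22 − 6·48 = 1
  J = 275 − 2·85 − 5·48 − 4·1 = -139
J: -1358 − (-139) = -1219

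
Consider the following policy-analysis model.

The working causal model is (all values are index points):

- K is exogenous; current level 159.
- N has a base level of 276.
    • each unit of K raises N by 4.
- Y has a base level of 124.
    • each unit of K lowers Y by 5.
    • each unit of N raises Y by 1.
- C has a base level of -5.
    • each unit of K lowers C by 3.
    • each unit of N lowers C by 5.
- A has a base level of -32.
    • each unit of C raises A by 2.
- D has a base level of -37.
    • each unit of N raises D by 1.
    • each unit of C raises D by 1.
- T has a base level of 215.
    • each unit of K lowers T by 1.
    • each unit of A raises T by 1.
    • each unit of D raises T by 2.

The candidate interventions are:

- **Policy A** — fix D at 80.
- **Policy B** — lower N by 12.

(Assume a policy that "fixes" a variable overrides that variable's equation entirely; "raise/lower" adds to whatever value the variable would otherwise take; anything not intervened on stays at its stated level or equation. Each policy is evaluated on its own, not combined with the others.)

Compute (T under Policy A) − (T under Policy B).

8278

Policy A (D := 80):
  K = 159
  N = 276 + 4·159 = 912
  C = -5 − 3·159 − 5·912 = -5042
  A = -32 + 2·(-5042) = -10116
  D = 80
  T = 215 − 159 + (-10116) + 2·80 = -9900
Policy B (N − 12):
  K = 159
  N = 276 + 4·159 (−12 from intervention) = 900
  C = -5 − 3·159 − 5·900 = -4982
  A = -32 + 2·(-4982) = -9996
  D = -37 + 900 + (-4982) = -4119
  T = 215 − 159 + (-9996) + 2·(-4119) = -18178
T: -9900 − (-18178) = 8278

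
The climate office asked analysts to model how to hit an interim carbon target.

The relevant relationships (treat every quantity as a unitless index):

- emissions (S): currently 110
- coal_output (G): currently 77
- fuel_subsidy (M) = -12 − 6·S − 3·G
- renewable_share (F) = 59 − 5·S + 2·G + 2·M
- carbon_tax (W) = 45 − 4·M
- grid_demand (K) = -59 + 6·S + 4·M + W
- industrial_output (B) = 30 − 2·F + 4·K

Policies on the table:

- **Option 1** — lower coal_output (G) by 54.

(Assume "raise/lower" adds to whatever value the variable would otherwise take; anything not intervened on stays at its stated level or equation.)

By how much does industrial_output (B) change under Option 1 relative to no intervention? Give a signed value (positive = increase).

Baseline:
  S = 110
  G = 77
  M = -12 − 6·110 − 3·77 = -903
  F = 59 − 5·110 + 2·77 + 2·(-903) = -2143
  W = 45 − 4·(-903) = 3657
  K = -59 + 6·110 + 4·(-903) + 3657 = 646
  B = 30 − 2·(-2143) + 4·646 = 6900
Option 1 (G − 54):
  S = 110
  G = 77 − 54 = 23
  M = -12 − 6·110 − 3·23 = -741
  F = 59 − 5·110 + 2·23 + 2·(-741) = -1927
  W = 45 − 4·(-741) = 3009
  K = -59 + 6·110 + 4·(-741) + 3009 = 646
  B = 30 − 2·(-1927) + 4·646 = 6468
Change in B: 6468 − 6900 = -432

-432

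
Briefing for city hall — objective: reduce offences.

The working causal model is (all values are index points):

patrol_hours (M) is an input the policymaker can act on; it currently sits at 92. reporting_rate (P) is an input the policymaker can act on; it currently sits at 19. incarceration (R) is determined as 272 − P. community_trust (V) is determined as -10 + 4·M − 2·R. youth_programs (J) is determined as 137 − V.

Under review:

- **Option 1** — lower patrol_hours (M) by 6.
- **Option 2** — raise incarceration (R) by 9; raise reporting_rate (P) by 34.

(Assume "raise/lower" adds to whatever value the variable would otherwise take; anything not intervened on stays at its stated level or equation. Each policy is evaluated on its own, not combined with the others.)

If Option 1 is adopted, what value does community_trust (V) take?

Option 1 (M − 6):
  M = 92 − 6 = 86
  P = 19
  R = 272 − 19 = 253
  V = -10 + 4·86 − 2·253 = -172

-172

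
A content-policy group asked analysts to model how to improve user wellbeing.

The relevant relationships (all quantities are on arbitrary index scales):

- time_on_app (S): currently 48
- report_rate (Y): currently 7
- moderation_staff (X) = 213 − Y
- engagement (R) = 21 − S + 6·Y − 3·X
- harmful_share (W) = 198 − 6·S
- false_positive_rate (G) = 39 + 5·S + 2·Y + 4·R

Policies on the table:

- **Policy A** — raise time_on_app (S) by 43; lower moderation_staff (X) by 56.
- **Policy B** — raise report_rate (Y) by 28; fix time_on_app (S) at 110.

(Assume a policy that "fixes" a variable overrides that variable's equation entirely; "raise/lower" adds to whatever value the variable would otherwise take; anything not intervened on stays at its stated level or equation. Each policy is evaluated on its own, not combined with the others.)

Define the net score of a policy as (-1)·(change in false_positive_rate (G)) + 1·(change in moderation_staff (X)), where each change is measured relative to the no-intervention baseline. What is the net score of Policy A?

Baseline:
  S = 48
  Y = 7
  X = 213 − 7 = 206
  R = 21 − 48 + 6·7 − 3·206 = -603
  G = 39 + 5·48 + 2·7 + 4·(-603) = -2119
Policy A (S + 43, X − 56):
  S = 48 + 43 = 91
  Y = 7
  X = 213 − 7 (−56 from intervention) = 150
  R = 21 − 91 + 6·7 − 3·150 = -478
  G = 39 + 5·91 + 2·7 + 4·(-478) = -1404
ΔG = -1404 − (-2119) = 715; ΔX = 150 − 206 = -56
Score = (-1)·715 + 1·(-56) = -771

-771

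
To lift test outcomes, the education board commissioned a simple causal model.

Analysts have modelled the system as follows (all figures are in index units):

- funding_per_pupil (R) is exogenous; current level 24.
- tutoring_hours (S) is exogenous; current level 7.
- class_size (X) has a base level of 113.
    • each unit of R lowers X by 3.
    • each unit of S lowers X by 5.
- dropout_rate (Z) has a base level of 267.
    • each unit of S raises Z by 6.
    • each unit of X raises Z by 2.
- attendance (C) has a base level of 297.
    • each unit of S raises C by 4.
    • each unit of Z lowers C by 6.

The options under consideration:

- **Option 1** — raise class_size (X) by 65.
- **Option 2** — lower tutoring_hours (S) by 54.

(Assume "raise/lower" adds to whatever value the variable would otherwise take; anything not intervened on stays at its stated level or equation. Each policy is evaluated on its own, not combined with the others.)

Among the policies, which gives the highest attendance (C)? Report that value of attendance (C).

Option 1 (X + 65):
  R = 24
  S = 7
  X = 113 − 3·24 − 5·7 (+65 from intervention) = 71
  Z = 267 + 6·7 + 2·71 = 451
  C = 297 + 4·7 − 6·451 = -2381
Option 2 (S − 54):
  R = 24
  S = 7 − 54 = -47
  X = 113 − 3·24 − 5·(-47) = 276
  Z = 267 + 6·(-47) + 2·276 = 537
  C = 297 + 4·(-47) − 6·537 = -3113
Comparing — Option 1: C=-2381, Option 2: C=-3113. Highest is -2381 (Option 1).

-2381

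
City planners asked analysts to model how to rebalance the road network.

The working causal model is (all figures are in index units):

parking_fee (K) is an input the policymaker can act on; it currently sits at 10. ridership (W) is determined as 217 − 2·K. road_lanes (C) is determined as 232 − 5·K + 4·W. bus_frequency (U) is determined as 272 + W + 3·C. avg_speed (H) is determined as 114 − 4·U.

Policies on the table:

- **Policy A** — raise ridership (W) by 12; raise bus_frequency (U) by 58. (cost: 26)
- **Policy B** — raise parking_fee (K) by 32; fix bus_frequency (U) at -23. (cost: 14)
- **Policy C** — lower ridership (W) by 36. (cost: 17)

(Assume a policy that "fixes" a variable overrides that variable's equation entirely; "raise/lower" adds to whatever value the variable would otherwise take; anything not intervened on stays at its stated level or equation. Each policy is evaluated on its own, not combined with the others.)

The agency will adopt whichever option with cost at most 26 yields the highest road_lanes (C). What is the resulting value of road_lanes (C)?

1018

Policy A (W + 12, U + 58):
  K = 10
  W = 217 − 2·10 (+12 from intervention) = 209
  C = 232 − 5·10 + 4·209 = 1018
Policy B (K + 32, U := -23):
  K = 10 + 32 = 42
  W = 217 − 2·42 = 133
  C = 232 − 5·42 + 4·133 = 554
Policy C (W − 36):
  K = 10
  W = 217 − 2·10 (−36 from intervention) = 161
  C = 232 − 5·10 + 4·161 = 826
Comparing — Policy A: C=1018, Policy B: C=554, Policy C: C=826. Highest is 1018 (Policy A).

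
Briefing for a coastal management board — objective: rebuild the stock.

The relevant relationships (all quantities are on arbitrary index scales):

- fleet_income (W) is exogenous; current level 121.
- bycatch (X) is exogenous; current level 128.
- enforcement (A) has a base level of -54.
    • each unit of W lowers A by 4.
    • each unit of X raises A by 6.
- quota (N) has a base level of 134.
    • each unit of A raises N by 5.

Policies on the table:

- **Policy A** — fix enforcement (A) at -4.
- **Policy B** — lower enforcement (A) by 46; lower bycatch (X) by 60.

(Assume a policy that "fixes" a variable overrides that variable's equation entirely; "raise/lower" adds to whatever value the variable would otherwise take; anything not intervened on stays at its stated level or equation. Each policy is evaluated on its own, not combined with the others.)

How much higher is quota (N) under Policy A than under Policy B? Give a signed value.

Policy A (A := -4):
  W = 121
  X = 128
  A = -4
  N = 134 + 5·(-4) = 114
Policy B (A − 46, X − 60):
  W = 121
  X = 128 − 60 = 68
  A = -54 − 4·121 + 6·68 (−46 from intervention) = -176
  N = 134 + 5·(-176) = -746
N: 114 − (-746) = 860

860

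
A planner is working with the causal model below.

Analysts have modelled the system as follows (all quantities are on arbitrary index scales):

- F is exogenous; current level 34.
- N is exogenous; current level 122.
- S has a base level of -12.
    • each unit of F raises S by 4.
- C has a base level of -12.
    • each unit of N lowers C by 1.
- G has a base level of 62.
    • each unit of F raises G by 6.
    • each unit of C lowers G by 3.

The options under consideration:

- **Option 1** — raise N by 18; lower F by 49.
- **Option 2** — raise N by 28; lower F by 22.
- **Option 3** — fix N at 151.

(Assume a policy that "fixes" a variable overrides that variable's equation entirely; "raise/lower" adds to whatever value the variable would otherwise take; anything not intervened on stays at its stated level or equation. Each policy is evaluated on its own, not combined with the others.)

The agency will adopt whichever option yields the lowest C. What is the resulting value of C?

Option 1 (N + 18, F − 49):
  N = 122 + 18 = 140
  C = -12 − 140 = -152
Option 2 (N + 28, F − 22):
  N = 122 + 28 = 150
  C = -12 − 150 = -162
Option 3 (N := 151):
  N = 151
  C = -12 − 151 = -163
Comparing — Option 1: C=-152, Option 2: C=-162, Option 3: C=-163. Lowest is -163 (Option 3).

-163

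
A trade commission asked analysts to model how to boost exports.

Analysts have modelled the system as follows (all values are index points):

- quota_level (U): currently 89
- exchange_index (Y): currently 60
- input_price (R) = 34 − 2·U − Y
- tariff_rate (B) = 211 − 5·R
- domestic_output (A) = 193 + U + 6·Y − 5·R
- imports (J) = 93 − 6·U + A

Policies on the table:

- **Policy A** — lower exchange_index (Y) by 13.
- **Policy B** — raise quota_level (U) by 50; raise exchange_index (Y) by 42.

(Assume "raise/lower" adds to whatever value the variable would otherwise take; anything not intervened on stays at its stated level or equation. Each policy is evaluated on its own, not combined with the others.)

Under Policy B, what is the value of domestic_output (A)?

Policy B (U + 50, Y + 42):
  U = 89 + 50 = 139
  Y = 60 + 42 = 102
  R = 34 − 2·139 − 102 = -346
  A = 193 + 139 + 6·102 − 5·(-346) = 2674

2674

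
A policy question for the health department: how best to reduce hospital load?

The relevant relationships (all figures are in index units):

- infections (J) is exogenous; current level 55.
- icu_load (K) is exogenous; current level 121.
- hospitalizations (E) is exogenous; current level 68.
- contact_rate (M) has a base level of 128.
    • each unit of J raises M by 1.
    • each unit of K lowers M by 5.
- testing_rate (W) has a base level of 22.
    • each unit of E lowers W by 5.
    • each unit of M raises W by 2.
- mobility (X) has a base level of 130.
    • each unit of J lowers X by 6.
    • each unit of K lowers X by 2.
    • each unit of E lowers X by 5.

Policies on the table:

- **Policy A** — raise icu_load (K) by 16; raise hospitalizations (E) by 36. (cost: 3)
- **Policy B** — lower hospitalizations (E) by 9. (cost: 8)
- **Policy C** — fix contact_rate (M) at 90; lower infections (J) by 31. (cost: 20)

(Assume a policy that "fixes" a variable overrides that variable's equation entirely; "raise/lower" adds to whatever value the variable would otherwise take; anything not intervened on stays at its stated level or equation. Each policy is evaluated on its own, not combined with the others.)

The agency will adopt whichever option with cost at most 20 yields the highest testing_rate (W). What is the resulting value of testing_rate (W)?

-138

Policy A (K + 16, E + 36):
  J = 55
  K = 121 + 16 = 137
  E = 68 + 36 = 104
  M = 128 + 55 − 5·137 = -502
  W = 22 − 5·104 + 2·(-502) = -1502
Policy B (E − 9):
  J = 55
  K = 121
  E = 68 − 9 = 59
  M = 128 + 55 − 5·121 = -422
  W = 22 − 5·59 + 2·(-422) = -1117
Policy C (M := 90, J − 31):
  J = 55 − 31 = 24
  K = 121
  E = 68
  M = 90
  W = 22 − 5·68 + 2·90 = -138
Comparing — Policy A: W=-1502, Policy B: W=-1117, Policy C: W=-138. Highest is -138 (Policy C).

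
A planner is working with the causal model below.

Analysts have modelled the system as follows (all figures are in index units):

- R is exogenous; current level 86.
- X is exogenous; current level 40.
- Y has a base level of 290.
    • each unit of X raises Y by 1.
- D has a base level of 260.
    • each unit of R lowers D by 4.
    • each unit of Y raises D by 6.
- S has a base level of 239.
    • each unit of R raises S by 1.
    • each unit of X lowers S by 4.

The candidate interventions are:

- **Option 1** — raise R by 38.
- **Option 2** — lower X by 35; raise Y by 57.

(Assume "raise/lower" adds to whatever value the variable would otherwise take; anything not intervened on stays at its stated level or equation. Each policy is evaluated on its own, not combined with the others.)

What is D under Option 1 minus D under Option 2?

Option 1 (R + 38):
  R = 86 + 38 = 124
  X = 40
  Y = 290 + 40 = 330
  D = 260 − 4·124 + 6·330 = 1744
Option 2 (X − 35, Y + 57):
  R = 86
  X = 40 − 35 = 5
  Y = 290 + 5 (+57 from intervention) = 352
  D = 260 − 4·86 + 6·352 = 2028
D: 1744 − 2028 = -284

-284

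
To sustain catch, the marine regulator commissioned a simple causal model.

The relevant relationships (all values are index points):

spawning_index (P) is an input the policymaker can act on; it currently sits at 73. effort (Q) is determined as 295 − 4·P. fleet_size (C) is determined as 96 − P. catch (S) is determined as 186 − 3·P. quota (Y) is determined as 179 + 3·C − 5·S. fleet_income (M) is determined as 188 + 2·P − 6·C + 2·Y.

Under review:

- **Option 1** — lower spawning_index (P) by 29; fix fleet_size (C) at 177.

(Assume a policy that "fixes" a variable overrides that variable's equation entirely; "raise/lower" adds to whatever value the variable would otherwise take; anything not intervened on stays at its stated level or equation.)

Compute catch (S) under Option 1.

54

Option 1 (P − 29, C := 177):
  P = 73 − 29 = 44
  S = 186 − 3·44 = 54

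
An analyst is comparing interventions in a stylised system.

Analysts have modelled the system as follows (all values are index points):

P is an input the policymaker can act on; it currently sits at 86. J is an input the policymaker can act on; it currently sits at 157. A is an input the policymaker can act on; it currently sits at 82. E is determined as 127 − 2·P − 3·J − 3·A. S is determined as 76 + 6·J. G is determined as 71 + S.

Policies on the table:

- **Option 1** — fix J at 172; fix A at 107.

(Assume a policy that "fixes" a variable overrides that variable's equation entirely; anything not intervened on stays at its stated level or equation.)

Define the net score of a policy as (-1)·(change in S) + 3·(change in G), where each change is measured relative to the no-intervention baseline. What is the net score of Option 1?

Baseline:
  J = 157
  S = 76 + 6·157 = 1018
  G = 71 + 1018 = 1089
Option 1 (J := 172, A := 107):
  J = 172
  S = 76 + 6·172 = 1108
  G = 71 + 1108 = 1179
ΔS = 1108 − 1018 = 90; ΔG = 1179 − 1089 = 90
Score = (-1)·90 + 3·90 = 180

180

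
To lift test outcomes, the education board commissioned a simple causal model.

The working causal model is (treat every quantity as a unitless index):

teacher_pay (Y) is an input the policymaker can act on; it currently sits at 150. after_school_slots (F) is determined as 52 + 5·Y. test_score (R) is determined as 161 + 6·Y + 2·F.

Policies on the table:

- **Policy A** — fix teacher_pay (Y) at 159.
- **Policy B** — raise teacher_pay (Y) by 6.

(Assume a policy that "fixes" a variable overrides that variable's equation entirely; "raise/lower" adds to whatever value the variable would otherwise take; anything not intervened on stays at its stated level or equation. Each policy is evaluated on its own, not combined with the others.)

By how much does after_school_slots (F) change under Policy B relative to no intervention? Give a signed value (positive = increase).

30

Baseline:
  Y = 150
  F = 52 + 5·150 = 802
Policy B (Y + 6):
  Y = 150 + 6 = 156
  F = 52 + 5·156 = 832
Change in F: 832 − 802 = 30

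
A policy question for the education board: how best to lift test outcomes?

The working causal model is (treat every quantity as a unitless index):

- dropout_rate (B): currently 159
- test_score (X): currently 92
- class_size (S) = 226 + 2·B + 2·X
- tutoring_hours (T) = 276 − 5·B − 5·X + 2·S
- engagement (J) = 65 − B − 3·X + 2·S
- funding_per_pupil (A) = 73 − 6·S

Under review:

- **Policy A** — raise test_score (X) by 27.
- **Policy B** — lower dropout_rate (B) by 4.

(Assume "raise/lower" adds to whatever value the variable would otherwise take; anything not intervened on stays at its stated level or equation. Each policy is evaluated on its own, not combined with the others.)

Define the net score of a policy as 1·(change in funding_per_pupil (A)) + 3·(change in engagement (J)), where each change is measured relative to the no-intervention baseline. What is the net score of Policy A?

Baseline:
  B = 159
  X = 92
  S = 226 + 2·159 + 2·92 = 728
  J = 65 − 159 − 3·92 + 2·728 = 1086
  A = 73 − 6·728 = -4295
Policy A (X + 27):
  B = 159
  X = 92 + 27 = 119
  S = 226 + 2·159 + 2·119 = 782
  J = 65 − 159 − 3·119 + 2·782 = 1113
  A = 73 − 6·782 = -4619
ΔA = -4619 − (-4295) = -324; ΔJ = 1113 − 1086 = 27
Score = 1·(-324) + 3·27 = -243

-243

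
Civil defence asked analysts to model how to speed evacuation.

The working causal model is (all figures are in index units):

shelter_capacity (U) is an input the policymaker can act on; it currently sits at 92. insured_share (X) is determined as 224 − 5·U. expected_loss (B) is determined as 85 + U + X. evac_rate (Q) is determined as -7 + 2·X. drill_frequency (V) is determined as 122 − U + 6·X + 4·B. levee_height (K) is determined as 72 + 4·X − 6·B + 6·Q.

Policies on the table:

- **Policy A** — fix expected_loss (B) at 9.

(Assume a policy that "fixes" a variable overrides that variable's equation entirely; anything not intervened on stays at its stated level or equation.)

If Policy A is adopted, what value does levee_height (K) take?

Policy A (B := 9):
  U = 92
  X = 224 − 5·92 = -236
  B = 9
  Q = -7 + 2·(-236) = -479
  K = 72 + 4·(-236) − 6·9 + 6·(-479) = -3800

-3800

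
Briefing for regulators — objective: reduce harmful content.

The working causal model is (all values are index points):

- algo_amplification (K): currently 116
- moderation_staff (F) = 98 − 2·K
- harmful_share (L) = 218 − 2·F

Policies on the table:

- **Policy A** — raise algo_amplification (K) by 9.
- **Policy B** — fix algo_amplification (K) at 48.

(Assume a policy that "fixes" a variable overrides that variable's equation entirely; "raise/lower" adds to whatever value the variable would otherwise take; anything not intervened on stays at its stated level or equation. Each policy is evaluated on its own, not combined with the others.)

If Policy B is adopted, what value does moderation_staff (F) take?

2

Policy B (K := 48):
  K = 48
  F = 98 − 2·48 = 2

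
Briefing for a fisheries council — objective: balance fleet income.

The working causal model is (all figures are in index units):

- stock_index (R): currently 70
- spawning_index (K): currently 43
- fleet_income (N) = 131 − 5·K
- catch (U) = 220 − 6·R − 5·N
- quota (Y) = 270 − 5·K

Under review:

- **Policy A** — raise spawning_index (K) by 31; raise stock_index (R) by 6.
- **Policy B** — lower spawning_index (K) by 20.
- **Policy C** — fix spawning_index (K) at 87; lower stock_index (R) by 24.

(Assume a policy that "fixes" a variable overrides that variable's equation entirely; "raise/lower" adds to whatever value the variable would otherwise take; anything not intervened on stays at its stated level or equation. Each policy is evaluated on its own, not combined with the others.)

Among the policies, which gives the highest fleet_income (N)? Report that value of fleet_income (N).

Policy A (K + 31, R + 6):
  K = 43 + 31 = 74
  N = 131 − 5·74 = -239
Policy B (K − 20):
  K = 43 − 20 = 23
  N = 131 − 5·23 = 16
Policy C (K := 87, R − 24):
  K = 87
  N = 131 − 5·87 = -304
Comparing — Policy A: N=-239, Policy B: N=16, Policy C: N=-304. Highest is 16 (Policy B).

16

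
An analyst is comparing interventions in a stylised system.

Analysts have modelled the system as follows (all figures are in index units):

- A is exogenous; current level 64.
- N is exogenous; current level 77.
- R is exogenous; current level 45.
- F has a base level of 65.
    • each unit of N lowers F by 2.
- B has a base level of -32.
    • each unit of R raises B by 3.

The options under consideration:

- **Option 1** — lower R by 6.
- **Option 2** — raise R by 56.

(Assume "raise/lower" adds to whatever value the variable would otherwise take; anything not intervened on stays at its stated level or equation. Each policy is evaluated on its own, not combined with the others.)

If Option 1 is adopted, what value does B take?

85

Option 1 (R − 6):
  R = 45 − 6 = 39
  B = -32 + 3·39 = 85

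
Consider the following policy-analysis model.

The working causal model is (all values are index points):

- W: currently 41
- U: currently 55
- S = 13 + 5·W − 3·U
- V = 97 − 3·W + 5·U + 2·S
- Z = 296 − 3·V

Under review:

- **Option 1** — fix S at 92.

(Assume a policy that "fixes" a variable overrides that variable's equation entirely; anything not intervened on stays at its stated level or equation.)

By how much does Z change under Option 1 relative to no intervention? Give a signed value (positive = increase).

Baseline:
  W = 41
  U = 55
  S = 13 + 5·41 − 3·55 = 53
  V = 97 − 3·41 + 5·55 + 2·53 = 355
  Z = 296 − 3·355 = -769
Option 1 (S := 92):
  W = 41
  U = 55
  S = 92
  V = 97 − 3·41 + 5·55 + 2·92 = 433
  Z = 296 − 3·433 = -1003
Change in Z: -1003 − (-769) = -234

-234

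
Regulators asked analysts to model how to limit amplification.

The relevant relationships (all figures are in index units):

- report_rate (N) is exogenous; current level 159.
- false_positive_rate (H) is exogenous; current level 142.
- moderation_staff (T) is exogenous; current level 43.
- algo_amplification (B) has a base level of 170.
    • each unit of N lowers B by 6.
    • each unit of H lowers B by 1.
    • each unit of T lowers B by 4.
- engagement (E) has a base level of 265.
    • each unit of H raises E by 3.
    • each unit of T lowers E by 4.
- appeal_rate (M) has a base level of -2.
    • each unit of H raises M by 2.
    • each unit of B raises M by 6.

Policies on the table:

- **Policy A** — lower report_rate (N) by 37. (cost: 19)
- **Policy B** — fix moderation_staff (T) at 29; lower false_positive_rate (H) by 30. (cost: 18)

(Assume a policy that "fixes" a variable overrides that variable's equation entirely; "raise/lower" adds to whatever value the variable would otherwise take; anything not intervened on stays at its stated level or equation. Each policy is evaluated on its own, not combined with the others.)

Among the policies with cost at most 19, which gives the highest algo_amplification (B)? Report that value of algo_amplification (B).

Policy A (N − 37):
  N = 159 − 37 = 122
  H = 142
  T = 43
  B = 170 − 6·122 − 142 − 4·43 = -876
Policy B (T := 29, H − 30):
  N = 159
  H = 142 − 30 = 112
  T = 29
  B = 170 − 6·159 − 112 − 4·29 = -1012
Comparing — Policy A: B=-876, Policy B: B=-1012. Highest is -876 (Policy A).

-876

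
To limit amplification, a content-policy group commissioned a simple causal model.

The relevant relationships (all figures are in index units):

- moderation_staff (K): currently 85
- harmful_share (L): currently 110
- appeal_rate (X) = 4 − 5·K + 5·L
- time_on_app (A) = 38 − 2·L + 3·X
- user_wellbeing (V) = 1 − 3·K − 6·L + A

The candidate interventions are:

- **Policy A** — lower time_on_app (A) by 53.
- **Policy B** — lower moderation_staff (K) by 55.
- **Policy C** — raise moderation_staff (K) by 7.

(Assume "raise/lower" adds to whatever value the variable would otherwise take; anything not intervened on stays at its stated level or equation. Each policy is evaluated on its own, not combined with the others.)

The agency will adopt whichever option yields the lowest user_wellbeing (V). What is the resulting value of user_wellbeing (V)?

-835

Policy A (A − 53):
  K = 85
  L = 110
  X = 4 − 5·85 + 5·110 = 129
  A = 38 − 2·110 + 3·129 (−53 from intervention) = 152
  V = 1 − 3·85 − 6·110 + 152 = -762
Policy B (K − 55):
  K = 85 − 55 = 30
  L = 110
  X = 4 − 5·30 + 5·110 = 404
  A = 38 − 2·110 + 3·404 = 1030
  V = 1 − 3·30 − 6·110 + 1030 = 281
Policy C (K + 7):
  K = 85 + 7 = 92
  L = 110
  X = 4 − 5·92 + 5·110 = 94
  A = 38 − 2·110 + 3·94 = 100
  V = 1 − 3·92 − 6·110 + 100 = -835
Comparing — Policy A: V=-762, Policy B: V=281, Policy C: V=-835. Lowest is -835 (Policy C).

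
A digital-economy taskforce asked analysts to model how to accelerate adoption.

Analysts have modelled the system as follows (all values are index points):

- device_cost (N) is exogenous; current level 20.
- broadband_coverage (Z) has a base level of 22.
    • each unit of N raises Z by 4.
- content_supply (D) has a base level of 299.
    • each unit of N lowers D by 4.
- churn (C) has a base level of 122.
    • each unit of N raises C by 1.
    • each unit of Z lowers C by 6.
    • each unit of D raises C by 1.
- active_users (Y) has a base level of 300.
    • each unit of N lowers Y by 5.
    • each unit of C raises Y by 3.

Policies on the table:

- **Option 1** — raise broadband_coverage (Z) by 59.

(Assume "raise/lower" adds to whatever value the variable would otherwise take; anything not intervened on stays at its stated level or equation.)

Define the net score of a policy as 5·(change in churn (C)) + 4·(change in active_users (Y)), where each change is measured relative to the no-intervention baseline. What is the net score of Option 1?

-6018

Baseline:
  N = 20
  Z = 22 + 4·20 = 102
  D = 299 − 4·20 = 219
  C = 122 + 20 − 6·102 + 219 = -251
  Y = 300 − 5·20 + 3·(-251) = -553
Option 1 (Z + 59):
  N = 20
  Z = 22 + 4·20 (+59 from intervention) = 161
  D = 299 − 4·20 = 219
  C = 122 + 20 − 6·161 + 219 = -605
  Y = 300 − 5·20 + 3·(-605) = -1615
ΔC = -605 − (-251) = -354; ΔY = -1615 − (-553) = -1062
Score = 5·(-354) + 4·(-1062) = -6018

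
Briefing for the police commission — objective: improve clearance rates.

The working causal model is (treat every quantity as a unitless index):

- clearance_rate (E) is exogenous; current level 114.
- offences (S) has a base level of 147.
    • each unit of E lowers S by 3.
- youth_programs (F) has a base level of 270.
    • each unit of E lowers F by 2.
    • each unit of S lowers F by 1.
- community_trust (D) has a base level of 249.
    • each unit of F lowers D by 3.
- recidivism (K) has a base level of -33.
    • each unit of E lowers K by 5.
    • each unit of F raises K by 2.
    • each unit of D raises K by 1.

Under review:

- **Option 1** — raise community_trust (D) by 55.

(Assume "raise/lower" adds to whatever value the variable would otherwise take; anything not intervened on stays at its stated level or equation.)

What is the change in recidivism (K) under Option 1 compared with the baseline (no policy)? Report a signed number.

55

Baseline:
  E = 114
  S = 147 − 3·114 = -195
  F = 270 − 2·114 − (-195) = 237
  D = 249 − 3·237 = -462
  K = -33 − 5·114 + 2·237 + (-462) = -591
Option 1 (D + 55):
  E = 114
  S = 147 − 3·114 = -195
  F = 270 − 2·114 − (-195) = 237
  D = 249 − 3·237 (+55 from intervention) = -407
  K = -33 − 5·114 + 2·237 + (-407) = -536
Change in K: -536 − (-591) = 55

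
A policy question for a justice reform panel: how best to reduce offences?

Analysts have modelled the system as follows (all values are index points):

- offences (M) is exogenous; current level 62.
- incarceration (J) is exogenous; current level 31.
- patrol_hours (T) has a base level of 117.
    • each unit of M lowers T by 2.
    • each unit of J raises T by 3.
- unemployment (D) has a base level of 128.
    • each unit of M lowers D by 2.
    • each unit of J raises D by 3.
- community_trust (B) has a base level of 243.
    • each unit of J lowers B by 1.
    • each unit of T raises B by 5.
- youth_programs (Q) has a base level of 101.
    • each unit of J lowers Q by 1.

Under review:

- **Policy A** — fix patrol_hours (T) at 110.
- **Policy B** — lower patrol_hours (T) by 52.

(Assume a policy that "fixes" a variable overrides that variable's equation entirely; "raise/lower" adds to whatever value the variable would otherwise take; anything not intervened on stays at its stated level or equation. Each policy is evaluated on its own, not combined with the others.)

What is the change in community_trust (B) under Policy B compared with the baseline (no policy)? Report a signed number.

Baseline:
  M = 62
  J = 31
  T = 117 − 2·62 + 3·31 = 86
  B = 243 − 31 + 5·86 = 642
Policy B (T − 52):
  M = 62
  J = 31
  T = 117 − 2·62 + 3·31 (−52 from intervention) = 34
  B = 243 − 31 + 5·34 = 382
Change in B: 382 − 642 = -260

-260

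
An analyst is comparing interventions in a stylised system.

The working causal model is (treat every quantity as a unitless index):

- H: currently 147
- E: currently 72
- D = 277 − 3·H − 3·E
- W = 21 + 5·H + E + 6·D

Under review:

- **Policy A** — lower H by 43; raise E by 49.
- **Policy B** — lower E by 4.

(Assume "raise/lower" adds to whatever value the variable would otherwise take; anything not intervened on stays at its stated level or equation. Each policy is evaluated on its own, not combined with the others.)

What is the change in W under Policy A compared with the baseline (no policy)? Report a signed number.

Baseline:
  H = 147
  E = 72
  D = 277 − 3·147 − 3·72 = -380
  W = 21 + 5·147 + 72 + 6·(-380) = -1452
Policy A (H − 43, E + 49):
  H = 147 − 43 = 104
  E = 72 + 49 = 121
  D = 277 − 3·104 − 3·121 = -398
  W = 21 + 5·104 + 121 + 6·(-398) = -1726
Change in W: -1726 − (-1452) = -274

-274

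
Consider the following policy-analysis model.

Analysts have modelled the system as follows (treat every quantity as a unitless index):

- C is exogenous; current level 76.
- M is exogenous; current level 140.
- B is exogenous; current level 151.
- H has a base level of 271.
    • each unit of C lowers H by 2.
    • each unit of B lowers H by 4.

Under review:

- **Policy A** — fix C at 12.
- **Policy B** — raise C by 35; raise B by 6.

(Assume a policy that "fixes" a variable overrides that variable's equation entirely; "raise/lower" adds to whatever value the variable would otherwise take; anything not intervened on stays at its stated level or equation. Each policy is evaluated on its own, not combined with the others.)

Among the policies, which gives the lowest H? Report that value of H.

-579

Policy A (C := 12):
  C = 12
  B = 151
  H = 271 − 2·12 − 4·151 = -357
Policy B (C + 35, B + 6):
  C = 76 + 35 = 111
  B = 151 + 6 = 157
  H = 271 − 2·111 − 4·157 = -579
Comparing — Policy A: H=-357, Policy B: H=-579. Lowest is -579 (Policy B).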